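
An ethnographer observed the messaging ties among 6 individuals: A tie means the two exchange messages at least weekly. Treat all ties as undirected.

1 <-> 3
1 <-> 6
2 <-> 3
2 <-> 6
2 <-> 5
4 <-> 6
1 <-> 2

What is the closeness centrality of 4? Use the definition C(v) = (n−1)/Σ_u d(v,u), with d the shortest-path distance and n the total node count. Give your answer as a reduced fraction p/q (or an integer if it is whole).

Distances from 4: 1:2, 2:2, 3:3, 5:3, 6:1. Sum = 11.
n = 6, so closeness = 5/11.

5/11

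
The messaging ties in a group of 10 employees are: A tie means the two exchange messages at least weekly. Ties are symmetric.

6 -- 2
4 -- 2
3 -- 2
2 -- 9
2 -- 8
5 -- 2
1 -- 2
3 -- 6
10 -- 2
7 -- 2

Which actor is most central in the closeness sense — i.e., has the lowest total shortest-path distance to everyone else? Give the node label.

Farness (sum of distances to all others) for each node — 1:17, 2:9, 3:16, 4:17, 5:17, 6:16, 7:17, 8:17, 9:17, 10:17.
The smallest farness is 9, for 2, so 2 has the highest closeness.

2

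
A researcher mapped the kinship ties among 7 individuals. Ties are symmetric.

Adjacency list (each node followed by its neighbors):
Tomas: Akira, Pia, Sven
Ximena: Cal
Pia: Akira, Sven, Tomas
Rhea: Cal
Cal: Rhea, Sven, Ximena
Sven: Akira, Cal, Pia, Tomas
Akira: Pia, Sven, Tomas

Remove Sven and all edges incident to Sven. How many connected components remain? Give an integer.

Without Sven, the remaining ties split the others into: {Akira, Pia, Tomas}; {Cal, Rhea, Ximena}.
That's 2 separate components.

2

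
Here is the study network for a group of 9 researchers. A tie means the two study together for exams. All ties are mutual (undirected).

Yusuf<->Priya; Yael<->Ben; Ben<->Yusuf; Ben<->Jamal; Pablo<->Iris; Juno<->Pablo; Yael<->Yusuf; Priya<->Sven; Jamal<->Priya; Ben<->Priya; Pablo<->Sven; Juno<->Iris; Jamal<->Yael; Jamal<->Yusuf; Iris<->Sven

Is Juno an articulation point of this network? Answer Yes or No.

No

Even without Juno, every remaining node can still reach every other (the residual graph is connected), so Juno is not a cut vertex.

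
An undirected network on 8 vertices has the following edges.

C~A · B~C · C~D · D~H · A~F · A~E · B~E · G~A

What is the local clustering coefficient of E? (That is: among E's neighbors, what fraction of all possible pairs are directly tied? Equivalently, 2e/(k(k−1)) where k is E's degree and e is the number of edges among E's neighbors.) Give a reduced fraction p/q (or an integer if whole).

E's neighbors: A and B (k = 2).
Possible neighbor pairs: C(2,2) = 1. Edges among them: none → e = 0.
Clustering(E) = 0/1.

0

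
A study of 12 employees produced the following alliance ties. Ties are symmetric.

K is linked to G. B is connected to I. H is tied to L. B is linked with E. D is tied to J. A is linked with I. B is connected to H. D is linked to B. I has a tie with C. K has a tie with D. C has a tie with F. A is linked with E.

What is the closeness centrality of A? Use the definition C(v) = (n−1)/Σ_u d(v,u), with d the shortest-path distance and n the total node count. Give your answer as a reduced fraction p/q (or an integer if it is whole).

11/32

Distances from A: B:2, C:2, D:3, E:1, F:3, G:5, H:3, I:1, J:4, K:4, L:4. Sum = 32.
n = 12, so closeness = 11/32.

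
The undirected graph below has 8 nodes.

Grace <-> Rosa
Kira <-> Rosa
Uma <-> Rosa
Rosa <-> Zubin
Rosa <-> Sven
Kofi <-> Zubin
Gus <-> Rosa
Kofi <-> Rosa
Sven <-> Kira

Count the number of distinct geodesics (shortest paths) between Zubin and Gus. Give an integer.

The shortest distance is 2, and the only length-2 path is Zubin–Rosa–Gus. So there is exactly 1 shortest path.

1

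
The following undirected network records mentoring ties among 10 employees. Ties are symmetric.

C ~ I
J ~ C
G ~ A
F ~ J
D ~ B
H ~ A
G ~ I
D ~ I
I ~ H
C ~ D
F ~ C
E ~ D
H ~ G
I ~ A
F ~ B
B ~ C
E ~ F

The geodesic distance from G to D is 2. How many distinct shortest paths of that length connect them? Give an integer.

1

The shortest distance is 2, and the only length-2 path is G–I–D. So there is exactly 1 shortest path.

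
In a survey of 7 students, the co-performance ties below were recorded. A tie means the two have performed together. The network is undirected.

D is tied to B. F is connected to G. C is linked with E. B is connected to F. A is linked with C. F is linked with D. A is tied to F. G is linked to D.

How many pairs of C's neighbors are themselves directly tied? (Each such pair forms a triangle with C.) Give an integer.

0

C's neighbors are A and E, but none of them are tied to each other, so no triangle contains C.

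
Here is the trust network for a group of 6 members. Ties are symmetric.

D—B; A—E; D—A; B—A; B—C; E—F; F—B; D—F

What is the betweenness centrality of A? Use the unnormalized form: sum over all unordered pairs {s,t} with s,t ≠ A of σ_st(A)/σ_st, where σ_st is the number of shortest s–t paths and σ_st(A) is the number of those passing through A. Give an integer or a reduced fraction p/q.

3/2

Pairs whose geodesics pass through A — D–E: 1/2; B–E: 1/2; C–E: 1/2.
All other pairs contribute 0.
Summing the contributions gives betweenness(A) = 3/2.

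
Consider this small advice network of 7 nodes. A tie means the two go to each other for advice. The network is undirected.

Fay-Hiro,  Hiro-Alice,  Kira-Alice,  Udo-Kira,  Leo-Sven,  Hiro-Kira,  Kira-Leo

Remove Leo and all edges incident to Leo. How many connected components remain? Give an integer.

Without Leo, the remaining ties split the others into: {Alice, Fay, Hiro, Kira, Udo}; {Sven}.
That's 2 separate components.

2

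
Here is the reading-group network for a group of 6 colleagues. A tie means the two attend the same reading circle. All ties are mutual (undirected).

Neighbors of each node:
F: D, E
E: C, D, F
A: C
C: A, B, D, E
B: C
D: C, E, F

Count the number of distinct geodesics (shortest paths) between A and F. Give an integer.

2

The shortest distance is 3. The length-3 paths are: A–C–E–F; A–C–D–F.
That gives 2 distinct shortest paths.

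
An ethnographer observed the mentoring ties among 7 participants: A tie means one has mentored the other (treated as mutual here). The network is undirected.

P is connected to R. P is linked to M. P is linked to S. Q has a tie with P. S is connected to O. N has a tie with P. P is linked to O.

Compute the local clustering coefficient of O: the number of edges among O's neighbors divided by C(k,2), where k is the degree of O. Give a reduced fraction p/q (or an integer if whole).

O's neighbors: P and S (k = 2).
Possible neighbor pairs: C(2,2) = 1. Edges among them: P–S → e = 1.
Clustering(O) = 1/1.

1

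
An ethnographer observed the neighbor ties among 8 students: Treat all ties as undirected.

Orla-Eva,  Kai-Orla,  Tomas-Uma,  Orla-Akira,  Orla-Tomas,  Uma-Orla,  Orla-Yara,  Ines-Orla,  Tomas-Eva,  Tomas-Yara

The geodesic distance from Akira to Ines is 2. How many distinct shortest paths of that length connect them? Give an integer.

1

The shortest distance is 2, and the only length-2 path is Akira–Orla–Ines. So there is exactly 1 shortest path.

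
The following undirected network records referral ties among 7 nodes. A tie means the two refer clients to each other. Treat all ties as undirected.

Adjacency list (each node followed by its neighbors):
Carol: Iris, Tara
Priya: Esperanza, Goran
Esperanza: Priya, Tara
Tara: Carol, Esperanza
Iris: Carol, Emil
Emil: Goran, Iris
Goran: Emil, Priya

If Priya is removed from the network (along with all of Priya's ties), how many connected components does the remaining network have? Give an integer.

Priya's neighbors (Esperanza and Goran) remain reachable from one another through other ties, so the rest of the network stays in one piece.

1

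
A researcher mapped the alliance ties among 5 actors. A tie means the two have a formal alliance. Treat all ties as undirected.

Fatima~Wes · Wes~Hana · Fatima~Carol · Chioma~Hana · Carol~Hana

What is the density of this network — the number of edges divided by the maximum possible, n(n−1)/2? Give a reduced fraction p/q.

There are 5 edges and 5 nodes, so the maximum possible is C(5,2) = 10.
Density = 5/10 = 1/2.

1/2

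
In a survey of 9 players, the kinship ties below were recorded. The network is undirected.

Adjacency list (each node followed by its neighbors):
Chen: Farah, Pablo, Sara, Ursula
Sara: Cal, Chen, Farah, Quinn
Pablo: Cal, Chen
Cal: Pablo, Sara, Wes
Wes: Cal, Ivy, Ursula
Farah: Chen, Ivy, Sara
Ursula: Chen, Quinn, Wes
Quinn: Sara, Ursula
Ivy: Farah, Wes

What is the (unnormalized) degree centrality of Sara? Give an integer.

4

Sara is directly tied to Cal, Chen, Farah, and Quinn. That is 4 neighbors, so the degree of Sara is 4.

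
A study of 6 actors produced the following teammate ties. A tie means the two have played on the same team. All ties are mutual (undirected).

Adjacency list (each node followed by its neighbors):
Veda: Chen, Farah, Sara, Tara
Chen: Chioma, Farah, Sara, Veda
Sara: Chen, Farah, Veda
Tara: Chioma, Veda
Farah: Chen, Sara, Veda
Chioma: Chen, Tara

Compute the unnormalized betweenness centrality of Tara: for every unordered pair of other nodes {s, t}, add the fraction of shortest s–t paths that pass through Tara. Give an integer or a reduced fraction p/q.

Pairs whose geodesics pass through Tara — Chioma–Veda: 1/2.
All other pairs contribute 0.
Summing the contributions gives betweenness(Tara) = 1/2.

1/2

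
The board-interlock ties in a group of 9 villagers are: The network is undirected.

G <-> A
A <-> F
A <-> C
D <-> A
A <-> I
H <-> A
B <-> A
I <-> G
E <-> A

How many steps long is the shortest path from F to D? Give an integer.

One shortest route is F – A – D, which uses 2 edges, and F and D are not directly tied, so nothing shorter exists. So d(F,D) = 2.

2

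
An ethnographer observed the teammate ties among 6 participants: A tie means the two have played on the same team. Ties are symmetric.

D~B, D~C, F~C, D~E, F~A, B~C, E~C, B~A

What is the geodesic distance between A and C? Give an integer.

One shortest route is A – F – C, which uses 2 edges, and A and C are not directly tied, so nothing shorter exists. So d(A,C) = 2.

2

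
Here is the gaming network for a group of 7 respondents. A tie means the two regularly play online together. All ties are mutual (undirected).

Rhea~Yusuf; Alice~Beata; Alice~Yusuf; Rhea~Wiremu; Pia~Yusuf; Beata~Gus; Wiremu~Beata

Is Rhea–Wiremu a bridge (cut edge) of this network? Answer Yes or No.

No

Even without that edge, Rhea still reaches Wiremu via Rhea – Yusuf – Alice – Beata – Wiremu, so the network stays connected. Not a bridge.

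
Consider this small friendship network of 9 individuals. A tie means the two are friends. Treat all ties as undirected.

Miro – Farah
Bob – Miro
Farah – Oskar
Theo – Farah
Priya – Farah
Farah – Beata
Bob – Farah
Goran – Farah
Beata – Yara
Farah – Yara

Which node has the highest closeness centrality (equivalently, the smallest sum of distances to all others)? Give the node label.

Farah

Farness (sum of distances to all others) for each node — Beata:14, Bob:14, Farah:8, Goran:15, Miro:14, Oskar:15, Priya:15, Theo:15, Yara:14.
The smallest farness is 8, for Farah, so Farah has the highest closeness.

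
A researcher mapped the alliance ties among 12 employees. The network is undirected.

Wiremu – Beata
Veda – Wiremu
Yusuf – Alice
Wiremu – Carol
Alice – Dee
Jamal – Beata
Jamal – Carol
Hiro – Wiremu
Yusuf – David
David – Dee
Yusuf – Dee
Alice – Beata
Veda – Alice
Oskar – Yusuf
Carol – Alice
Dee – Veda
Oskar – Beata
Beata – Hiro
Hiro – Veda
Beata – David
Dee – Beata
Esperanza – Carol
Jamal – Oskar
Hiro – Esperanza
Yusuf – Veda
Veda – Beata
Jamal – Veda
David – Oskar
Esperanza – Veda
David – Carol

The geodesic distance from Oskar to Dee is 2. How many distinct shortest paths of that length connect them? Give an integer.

3

The shortest distance is 2. The length-2 paths are: Oskar–Yusuf–Dee; Oskar–Beata–Dee; Oskar–David–Dee.
That gives 3 distinct shortest paths.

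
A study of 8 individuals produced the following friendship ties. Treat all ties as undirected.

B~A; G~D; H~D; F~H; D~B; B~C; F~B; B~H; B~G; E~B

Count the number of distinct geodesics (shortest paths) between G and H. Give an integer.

The shortest distance is 2. The length-2 paths are: G–B–H; G–D–H.
That gives 2 distinct shortest paths.

2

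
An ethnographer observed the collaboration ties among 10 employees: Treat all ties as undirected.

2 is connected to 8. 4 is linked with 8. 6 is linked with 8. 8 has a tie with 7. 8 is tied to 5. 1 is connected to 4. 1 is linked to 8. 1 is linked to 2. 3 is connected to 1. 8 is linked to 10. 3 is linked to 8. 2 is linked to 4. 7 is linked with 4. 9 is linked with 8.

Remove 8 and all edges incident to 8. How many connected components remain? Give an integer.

5

Without 8, the remaining ties split the others into: {1, 2, 3, 4, 7}; {9}; {10}; {6}; {5}.
That's 5 separate components.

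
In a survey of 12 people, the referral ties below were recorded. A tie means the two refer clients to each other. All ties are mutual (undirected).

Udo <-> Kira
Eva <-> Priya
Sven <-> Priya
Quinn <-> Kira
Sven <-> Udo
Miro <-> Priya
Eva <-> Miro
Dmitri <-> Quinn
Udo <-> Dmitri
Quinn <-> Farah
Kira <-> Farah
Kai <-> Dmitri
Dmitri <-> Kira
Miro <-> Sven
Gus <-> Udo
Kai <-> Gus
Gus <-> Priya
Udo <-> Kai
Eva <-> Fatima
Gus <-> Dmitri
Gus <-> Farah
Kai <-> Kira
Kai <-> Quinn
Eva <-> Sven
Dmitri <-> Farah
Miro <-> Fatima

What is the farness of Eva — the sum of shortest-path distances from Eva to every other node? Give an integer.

Distances from Eva: Dmitri:3, Farah:3, Fatima:1, Gus:2, Kai:3, Kira:3, Miro:1, Priya:1, Quinn:4, Sven:1, Udo:2.
Sum = 3 + 3 + 1 + 2 + 3 + 3 + 1 + 1 + 4 + 1 + 2 = 24.

24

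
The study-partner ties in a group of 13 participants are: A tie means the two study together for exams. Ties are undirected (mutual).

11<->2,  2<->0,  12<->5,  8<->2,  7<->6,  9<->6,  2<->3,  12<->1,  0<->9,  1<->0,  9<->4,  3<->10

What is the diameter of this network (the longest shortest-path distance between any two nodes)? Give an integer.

Eccentricity of each node (its greatest distance to any other): 0:3, 1:4, 2:4, 3:5, 4:5, 5:6, 6:5, 7:6, 8:5, 9:4, 10:6, 11:5, 12:5.
The maximum eccentricity is 6, realized for instance by the pair 10–5 via 10 – 3 – 2 – 0 – 1 – 12 – 5. So the diameter is 6.

6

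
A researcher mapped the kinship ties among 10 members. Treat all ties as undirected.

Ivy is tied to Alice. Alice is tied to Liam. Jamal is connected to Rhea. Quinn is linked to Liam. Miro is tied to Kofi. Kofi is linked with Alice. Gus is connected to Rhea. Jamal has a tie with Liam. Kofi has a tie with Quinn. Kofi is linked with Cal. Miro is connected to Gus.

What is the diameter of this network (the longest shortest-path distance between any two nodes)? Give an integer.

Eccentricity of each node (its greatest distance to any other): Alice:3, Cal:4, Gus:4, Ivy:4, Jamal:4, Kofi:3, Liam:3, Miro:3, Quinn:3, Rhea:4.
The maximum eccentricity is 4, realized for instance by the pair Ivy–Gus via Ivy – Alice – Kofi – Miro – Gus. So the diameter is 4.

4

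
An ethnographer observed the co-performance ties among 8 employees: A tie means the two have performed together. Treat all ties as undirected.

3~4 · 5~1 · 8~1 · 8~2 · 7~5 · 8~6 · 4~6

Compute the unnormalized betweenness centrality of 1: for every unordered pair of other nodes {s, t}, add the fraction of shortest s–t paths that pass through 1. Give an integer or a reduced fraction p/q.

Pairs whose geodesics pass through 1 — 6–7: 1; 6–5: 1; 2–7: 1; 2–5: 1; 4–7: 1; 4–5: 1; 3–7: 1; 3–5: 1; 7–8: 1; 5–8: 1.
All other pairs contribute 0.
Summing the contributions gives betweenness(1) = 10.

10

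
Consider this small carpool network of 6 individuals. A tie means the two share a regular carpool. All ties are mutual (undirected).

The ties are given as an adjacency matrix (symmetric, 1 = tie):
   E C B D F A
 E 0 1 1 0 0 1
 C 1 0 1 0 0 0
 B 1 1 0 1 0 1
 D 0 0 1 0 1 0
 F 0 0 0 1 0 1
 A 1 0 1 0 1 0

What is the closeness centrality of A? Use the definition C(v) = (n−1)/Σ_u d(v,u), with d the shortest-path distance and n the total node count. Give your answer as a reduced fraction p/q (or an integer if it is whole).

Distances from A: B:1, C:2, D:2, E:1, F:1. Sum = 7.
n = 6, so closeness = 5/7.

5/7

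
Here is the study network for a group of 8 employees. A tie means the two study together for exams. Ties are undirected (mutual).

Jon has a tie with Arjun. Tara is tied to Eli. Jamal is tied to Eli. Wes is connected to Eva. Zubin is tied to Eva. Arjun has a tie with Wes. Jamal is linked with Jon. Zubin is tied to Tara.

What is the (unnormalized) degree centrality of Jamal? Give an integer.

Jamal is directly tied to Eli and Jon. That is 2 neighbors, so the degree of Jamal is 2.

2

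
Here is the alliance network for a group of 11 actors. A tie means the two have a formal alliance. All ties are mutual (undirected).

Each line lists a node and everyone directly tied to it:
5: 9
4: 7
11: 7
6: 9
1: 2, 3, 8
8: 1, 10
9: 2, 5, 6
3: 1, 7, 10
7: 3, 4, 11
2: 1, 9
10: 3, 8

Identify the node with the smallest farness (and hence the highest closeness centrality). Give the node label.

Farness (sum of distances to all others) for each node — 1:21, 2:24, 3:22, 4:36, 5:38, 6:38, 7:27, 8:28, 9:29, 10:29, 11:36.
The smallest farness is 21, for 1, so 1 has the highest closeness.

1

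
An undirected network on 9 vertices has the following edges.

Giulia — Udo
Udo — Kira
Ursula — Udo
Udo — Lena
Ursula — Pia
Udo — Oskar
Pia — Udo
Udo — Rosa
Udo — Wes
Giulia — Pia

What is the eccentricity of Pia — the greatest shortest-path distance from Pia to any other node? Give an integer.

Distances from Pia: Giulia:1, Kira:2, Lena:2, Oskar:2, Rosa:2, Udo:1, Ursula:1, Wes:2.
The largest is 2 (to Oskar, Lena, Wes, Kira, and Rosa), so the eccentricity of Pia is 2.

2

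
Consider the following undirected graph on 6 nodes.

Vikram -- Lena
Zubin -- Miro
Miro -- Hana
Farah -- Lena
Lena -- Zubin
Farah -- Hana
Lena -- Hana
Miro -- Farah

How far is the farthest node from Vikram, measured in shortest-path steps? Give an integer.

3

Distances from Vikram: Farah:2, Hana:2, Lena:1, Miro:3, Zubin:2.
The largest is 3 (to Miro), so the eccentricity of Vikram is 3.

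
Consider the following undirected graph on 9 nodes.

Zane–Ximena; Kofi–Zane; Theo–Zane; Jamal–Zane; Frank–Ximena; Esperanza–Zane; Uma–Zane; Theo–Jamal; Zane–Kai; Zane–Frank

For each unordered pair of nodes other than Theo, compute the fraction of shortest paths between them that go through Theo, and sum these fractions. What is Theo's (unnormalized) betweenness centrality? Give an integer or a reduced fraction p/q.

0

No shortest path between any pair of other nodes passes through Theo.
Summing the contributions gives betweenness(Theo) = 0.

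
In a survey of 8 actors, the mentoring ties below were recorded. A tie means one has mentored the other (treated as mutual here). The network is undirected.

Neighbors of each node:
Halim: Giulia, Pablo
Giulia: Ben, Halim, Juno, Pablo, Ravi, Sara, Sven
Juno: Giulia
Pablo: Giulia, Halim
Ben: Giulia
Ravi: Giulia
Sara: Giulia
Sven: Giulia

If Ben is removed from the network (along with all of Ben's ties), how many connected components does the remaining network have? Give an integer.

1

Ben's neighbors (Giulia) remain reachable from one another through other ties, so the rest of the network stays in one piece.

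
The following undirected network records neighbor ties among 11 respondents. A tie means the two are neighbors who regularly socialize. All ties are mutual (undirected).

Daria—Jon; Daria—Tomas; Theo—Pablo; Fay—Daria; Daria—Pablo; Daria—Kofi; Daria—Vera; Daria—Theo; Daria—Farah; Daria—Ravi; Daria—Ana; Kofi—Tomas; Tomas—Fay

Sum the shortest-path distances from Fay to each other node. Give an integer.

Distances from Fay: Ana:2, Daria:1, Farah:2, Jon:2, Kofi:2, Pablo:2, Ravi:2, Theo:2, Tomas:1, Vera:2.
Sum = 2 + 1 + 2 + 2 + 2 + 2 + 2 + 2 + 1 + 2 = 18.

18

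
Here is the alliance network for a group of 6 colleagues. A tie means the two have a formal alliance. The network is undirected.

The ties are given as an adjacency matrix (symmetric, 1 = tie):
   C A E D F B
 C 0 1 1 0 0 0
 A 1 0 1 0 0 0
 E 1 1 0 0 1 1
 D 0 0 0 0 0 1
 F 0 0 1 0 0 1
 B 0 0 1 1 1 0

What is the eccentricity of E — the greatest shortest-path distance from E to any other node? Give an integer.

2

Distances from E: A:1, B:1, C:1, D:2, F:1.
The largest is 2 (to D), so the eccentricity of E is 2.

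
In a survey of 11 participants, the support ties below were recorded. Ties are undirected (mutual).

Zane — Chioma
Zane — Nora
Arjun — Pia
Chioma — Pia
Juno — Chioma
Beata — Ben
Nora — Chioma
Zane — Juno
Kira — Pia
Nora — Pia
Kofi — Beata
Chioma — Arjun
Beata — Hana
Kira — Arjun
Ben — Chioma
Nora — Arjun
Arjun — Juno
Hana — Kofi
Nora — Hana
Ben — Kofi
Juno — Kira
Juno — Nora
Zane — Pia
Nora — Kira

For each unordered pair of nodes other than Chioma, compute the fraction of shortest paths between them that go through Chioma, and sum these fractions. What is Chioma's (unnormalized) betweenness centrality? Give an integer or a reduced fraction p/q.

Pairs whose geodesics pass through Chioma — Kira–Ben: 4/4; Pia–Juno: 1/5; Pia–Beata: 1/2; Pia–Kofi: 1/2; Pia–Ben: 1; Nora–Ben: 1; Juno–Beata: 1/2; Juno–Kofi: 1/2; Juno–Ben: 1; Zane–Arjun: 1/4; Zane–Beata: 1/2; Zane–Kofi: 1/2; Zane–Ben: 1; Arjun–Beata: 1/2 … (+2 more pairs).
All other pairs contribute 0.
Summing the contributions gives betweenness(Chioma) = 209/20.

209/20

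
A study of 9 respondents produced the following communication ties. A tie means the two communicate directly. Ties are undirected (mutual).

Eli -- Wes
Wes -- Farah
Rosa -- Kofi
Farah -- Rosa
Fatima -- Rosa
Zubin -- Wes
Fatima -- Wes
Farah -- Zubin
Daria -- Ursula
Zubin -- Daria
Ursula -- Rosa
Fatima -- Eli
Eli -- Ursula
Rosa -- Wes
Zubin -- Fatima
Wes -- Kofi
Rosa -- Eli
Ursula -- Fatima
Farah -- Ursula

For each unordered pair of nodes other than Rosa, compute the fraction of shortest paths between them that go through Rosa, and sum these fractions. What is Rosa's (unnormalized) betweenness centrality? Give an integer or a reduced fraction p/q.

Pairs whose geodesics pass through Rosa — Fatima–Farah: 1/4; Fatima–Kofi: 1/2; Daria–Kofi: 1/2; Farah–Eli: 1/3; Farah–Kofi: 1/2; Ursula–Wes: 1/4; Ursula–Kofi: 1; Eli–Kofi: 1/2.
All other pairs contribute 0.
Summing the contributions gives betweenness(Rosa) = 23/6.

23/6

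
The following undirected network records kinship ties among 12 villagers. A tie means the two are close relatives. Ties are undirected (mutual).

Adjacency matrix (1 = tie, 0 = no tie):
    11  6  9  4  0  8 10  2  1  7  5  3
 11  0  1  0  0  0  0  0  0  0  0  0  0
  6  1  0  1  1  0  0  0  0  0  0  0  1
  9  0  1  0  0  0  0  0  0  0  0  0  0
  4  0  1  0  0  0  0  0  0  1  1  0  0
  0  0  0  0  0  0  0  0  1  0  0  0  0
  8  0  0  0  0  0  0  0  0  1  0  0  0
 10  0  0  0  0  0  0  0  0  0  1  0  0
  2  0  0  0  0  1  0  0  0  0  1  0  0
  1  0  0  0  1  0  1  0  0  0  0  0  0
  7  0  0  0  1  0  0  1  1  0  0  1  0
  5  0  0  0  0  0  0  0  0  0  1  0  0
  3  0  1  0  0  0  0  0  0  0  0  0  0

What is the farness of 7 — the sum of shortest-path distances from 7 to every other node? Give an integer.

Distances from 7: 0:2, 1:2, 2:1, 3:3, 4:1, 5:1, 6:2, 8:3, 9:3, 10:1, 11:3.
Sum = 2 + 2 + 1 + 3 + 1 + 1 + 2 + 3 + 3 + 1 + 3 = 22.

22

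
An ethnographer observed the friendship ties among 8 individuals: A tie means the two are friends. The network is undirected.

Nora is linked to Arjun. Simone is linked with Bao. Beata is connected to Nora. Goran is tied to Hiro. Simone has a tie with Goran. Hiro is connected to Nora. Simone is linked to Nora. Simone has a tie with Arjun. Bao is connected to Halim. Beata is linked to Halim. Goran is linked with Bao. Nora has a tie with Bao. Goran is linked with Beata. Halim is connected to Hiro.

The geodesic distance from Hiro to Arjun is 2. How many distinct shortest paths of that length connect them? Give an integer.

The shortest distance is 2, and the only length-2 path is Hiro–Nora–Arjun. So there is exactly 1 shortest path.

1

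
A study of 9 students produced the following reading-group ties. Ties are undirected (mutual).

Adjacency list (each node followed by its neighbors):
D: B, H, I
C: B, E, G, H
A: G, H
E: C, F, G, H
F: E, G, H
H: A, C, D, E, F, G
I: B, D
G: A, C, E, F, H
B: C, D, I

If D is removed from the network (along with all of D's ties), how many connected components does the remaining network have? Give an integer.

D's neighbors (B, H, and I) remain reachable from one another through other ties, so the rest of the network stays in one piece.

1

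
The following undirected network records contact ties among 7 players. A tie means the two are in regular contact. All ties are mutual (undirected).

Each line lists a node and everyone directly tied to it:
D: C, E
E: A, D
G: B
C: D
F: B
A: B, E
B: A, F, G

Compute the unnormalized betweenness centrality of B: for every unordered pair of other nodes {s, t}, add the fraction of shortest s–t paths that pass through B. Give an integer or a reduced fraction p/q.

9

Pairs whose geodesics pass through B — C–F: 1; C–G: 1; E–F: 1; E–G: 1; F–D: 1; F–A: 1; F–G: 1; D–G: 1; A–G: 1.
All other pairs contribute 0.
Summing the contributions gives betweenness(B) = 9.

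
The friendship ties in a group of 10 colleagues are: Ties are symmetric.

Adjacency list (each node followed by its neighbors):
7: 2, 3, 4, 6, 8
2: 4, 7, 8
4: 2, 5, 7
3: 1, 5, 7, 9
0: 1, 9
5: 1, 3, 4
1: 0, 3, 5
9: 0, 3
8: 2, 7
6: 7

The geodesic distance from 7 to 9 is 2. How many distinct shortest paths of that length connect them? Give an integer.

1

The shortest distance is 2, and the only length-2 path is 7–3–9. So there is exactly 1 shortest path.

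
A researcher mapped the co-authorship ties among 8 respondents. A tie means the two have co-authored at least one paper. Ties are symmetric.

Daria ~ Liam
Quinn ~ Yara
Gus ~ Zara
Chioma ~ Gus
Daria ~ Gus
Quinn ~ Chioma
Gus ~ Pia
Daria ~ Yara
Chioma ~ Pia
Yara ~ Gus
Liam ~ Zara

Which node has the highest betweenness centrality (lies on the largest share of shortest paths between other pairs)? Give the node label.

Gus

Unnormalized betweenness of each node: Chioma:2, Daria:7/2, Gus:10, Liam:1/2, Pia:0, Quinn:1/2, Yara:3, Zara:3/2.
Gus has the largest value, 10, making it the main broker — the node through which the most shortest paths run.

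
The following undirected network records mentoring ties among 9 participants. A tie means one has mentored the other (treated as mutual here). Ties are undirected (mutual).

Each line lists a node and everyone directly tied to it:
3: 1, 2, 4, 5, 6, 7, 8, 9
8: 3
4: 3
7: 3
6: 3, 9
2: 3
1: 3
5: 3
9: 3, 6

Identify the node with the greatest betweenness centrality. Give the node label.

3

Unnormalized betweenness of each node: 1:0, 2:0, 3:27, 4:0, 5:0, 6:0, 7:0, 8:0, 9:0.
3 has the largest value, 27, making it the main broker — the node through which the most shortest paths run.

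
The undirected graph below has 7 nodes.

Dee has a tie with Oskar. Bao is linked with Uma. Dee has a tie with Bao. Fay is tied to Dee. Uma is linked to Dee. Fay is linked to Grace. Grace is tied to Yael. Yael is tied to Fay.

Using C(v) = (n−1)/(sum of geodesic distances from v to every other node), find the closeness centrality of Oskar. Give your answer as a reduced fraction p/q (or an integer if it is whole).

6/13

Distances from Oskar: Bao:2, Dee:1, Fay:2, Grace:3, Uma:2, Yael:3. Sum = 13.
n = 7, so closeness = 6/13.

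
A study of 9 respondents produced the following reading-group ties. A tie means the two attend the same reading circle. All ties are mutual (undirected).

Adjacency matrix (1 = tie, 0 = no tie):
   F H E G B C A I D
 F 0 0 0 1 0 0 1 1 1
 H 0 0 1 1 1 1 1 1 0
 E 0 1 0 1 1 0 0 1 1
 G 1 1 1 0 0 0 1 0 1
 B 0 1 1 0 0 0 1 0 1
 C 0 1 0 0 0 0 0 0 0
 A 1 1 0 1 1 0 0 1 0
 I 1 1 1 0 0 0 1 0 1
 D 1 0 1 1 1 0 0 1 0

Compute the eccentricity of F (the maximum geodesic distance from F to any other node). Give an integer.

Distances from F: A:1, B:2, C:3, D:1, E:2, G:1, H:2, I:1.
The largest is 3 (to C), so the eccentricity of F is 3.

3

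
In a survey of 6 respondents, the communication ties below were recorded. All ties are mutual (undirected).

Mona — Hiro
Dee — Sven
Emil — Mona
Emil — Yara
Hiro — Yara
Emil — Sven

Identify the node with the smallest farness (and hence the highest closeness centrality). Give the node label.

Emil

Farness (sum of distances to all others) for each node — Dee:13, Emil:7, Hiro:11, Mona:9, Sven:9, Yara:9.
The smallest farness is 7, for Emil, so Emil has the highest closeness.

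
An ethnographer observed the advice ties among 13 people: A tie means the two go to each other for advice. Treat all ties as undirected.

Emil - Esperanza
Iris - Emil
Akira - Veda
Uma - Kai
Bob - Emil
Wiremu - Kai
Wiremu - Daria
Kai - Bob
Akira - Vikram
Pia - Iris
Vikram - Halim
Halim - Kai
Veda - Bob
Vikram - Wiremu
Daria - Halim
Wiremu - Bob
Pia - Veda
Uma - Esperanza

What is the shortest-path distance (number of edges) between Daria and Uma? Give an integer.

3

One shortest route is Daria – Wiremu – Kai – Uma, which uses 3 edges, and at distance 2 from Daria we only reach {Bob, Kai, Vikram}, which does not include Uma. So d(Daria,Uma) = 3.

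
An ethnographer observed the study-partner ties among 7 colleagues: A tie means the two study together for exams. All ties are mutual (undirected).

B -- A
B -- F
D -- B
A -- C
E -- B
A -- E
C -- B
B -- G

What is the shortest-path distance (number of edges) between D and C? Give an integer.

One shortest route is D – B – C, which uses 2 edges, and D and C are not directly tied, so nothing shorter exists. So d(D,C) = 2.

2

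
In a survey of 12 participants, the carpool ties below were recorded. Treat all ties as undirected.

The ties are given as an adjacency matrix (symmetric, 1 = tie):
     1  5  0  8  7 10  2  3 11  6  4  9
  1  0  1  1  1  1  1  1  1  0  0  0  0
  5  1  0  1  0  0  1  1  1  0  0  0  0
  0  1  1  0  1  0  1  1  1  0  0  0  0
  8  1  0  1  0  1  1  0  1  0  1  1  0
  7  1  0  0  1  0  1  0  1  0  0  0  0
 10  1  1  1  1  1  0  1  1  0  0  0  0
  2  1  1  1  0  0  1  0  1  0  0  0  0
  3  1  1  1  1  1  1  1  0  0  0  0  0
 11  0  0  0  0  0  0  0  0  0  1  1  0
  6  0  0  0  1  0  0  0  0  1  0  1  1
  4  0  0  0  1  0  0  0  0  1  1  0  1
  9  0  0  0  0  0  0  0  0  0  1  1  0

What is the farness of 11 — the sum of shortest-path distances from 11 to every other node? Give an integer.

29

Distances from 11: 0:3, 1:3, 2:4, 3:3, 4:1, 5:4, 6:1, 7:3, 8:2, 9:2, 10:3.
Sum = 3 + 3 + 4 + 3 + 1 + 4 + 1 + 3 + 2 + 2 + 3 = 29.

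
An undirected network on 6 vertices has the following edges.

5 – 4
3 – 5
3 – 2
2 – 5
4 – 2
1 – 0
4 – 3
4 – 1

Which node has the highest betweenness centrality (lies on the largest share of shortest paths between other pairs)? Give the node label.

Unnormalized betweenness of each node: 0:0, 1:4, 2:0, 3:0, 4:6, 5:0.
4 has the largest value, 6, making it the main broker — the node through which the most shortest paths run.

4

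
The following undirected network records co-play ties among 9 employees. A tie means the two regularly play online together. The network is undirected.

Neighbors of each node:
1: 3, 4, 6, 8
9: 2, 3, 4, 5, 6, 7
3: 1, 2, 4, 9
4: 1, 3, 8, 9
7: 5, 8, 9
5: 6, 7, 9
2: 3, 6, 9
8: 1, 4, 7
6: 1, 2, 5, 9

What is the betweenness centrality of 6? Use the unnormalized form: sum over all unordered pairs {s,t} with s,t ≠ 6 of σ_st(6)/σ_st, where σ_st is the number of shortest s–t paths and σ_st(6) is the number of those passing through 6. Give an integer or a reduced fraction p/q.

Pairs whose geodesics pass through 6 — 9–1: 1/3; 5–1: 1; 5–2: 1/2; 1–2: 1/2; 8–2: 1/5.
All other pairs contribute 0.
Summing the contributions gives betweenness(6) = 38/15.

38/15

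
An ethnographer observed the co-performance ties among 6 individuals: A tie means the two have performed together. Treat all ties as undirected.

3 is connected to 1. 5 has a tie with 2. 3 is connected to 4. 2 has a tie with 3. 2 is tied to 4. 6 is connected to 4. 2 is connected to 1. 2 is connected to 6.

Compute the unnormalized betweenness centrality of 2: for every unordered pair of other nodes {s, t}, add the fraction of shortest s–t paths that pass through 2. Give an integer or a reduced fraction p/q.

6

Pairs whose geodesics pass through 2 — 1–6: 1; 1–4: 1/2; 1–5: 1; 3–6: 1/2; 3–5: 1; 6–5: 1; 4–5: 1.
All other pairs contribute 0.
Summing the contributions gives betweenness(2) = 6.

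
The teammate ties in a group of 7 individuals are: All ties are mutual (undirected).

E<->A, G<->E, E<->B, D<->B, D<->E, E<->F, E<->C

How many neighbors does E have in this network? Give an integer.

6

E is directly tied to A, B, C, D, F, and G. That is 6 neighbors, so the degree of E is 6.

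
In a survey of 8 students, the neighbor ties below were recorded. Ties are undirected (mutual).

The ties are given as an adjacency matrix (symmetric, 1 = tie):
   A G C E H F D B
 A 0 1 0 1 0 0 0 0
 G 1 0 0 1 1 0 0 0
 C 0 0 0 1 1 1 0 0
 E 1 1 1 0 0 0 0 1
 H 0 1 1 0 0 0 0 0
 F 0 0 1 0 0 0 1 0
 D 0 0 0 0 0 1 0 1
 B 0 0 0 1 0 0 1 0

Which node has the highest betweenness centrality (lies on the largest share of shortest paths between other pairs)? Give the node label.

E

Unnormalized betweenness of each node: A:0, B:3, C:6, D:1, E:9, F:2, G:2, H:1.
E has the largest value, 9, making it the main broker — the node through which the most shortest paths run.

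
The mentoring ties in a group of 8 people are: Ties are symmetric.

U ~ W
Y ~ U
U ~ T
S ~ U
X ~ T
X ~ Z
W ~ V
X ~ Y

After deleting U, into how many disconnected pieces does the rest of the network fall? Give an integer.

3

Without U, the remaining ties split the others into: {V, W}; {T, X, Y, Z}; {S}.
That's 3 separate components.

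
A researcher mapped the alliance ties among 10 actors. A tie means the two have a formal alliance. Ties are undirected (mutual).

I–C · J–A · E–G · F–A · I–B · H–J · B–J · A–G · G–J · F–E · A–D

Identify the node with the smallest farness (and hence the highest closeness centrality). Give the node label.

Farness (sum of distances to all others) for each node — A:17, B:19, C:33, D:25, E:24, F:23, G:18, H:23, I:25, J:15.
The smallest farness is 15, for J, so J has the highest closeness.

J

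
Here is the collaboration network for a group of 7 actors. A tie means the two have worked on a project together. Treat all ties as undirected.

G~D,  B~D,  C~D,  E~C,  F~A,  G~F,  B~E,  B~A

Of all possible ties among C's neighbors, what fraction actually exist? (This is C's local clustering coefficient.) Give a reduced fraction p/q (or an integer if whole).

C's neighbors: D and E (k = 2).
Possible neighbor pairs: C(2,2) = 1. Edges among them: none → e = 0.
Clustering(C) = 0/1.

0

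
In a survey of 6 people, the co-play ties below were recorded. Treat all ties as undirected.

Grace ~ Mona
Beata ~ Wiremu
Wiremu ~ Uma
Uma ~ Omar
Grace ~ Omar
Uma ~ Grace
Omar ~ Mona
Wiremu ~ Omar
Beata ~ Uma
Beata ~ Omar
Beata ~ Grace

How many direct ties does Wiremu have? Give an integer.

Wiremu is directly tied to Beata, Omar, and Uma. That is 3 neighbors, so the degree of Wiremu is 3.

3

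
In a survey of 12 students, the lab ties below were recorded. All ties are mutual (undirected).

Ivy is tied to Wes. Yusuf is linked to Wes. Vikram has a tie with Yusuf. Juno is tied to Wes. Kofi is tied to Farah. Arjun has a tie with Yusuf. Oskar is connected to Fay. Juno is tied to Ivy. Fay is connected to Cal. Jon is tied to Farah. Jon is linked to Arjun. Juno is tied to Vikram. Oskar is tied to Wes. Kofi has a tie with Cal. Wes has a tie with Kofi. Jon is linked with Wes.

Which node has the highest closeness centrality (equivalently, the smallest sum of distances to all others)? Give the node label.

Farness (sum of distances to all others) for each node — Arjun:28, Cal:28, Farah:27, Fay:29, Ivy:24, Jon:22, Juno:23, Kofi:21, Oskar:23, Vikram:29, Wes:16, Yusuf:22.
The smallest farness is 16, for Wes, so Wes has the highest closeness.

Wes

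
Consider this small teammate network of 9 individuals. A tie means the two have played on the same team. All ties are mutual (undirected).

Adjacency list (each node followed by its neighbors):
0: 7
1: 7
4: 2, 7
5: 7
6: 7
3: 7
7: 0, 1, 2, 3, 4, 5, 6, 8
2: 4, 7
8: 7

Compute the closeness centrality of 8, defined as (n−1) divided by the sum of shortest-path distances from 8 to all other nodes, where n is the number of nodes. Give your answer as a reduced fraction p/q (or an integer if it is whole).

8/15

Distances from 8: 0:2, 1:2, 2:2, 3:2, 4:2, 5:2, 6:2, 7:1. Sum = 15.
n = 9, so closeness = 8/15.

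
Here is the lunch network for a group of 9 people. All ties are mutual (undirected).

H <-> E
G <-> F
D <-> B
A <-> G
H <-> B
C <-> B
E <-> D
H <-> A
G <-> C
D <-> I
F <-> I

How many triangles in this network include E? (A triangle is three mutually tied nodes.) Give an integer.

0

E's neighbors are D and H, but none of them are tied to each other, so no triangle contains E.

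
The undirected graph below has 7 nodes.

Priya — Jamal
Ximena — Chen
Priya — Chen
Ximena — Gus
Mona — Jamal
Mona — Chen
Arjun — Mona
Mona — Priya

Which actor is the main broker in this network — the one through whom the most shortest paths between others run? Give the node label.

Unnormalized betweenness of each node: Arjun:0, Chen:8, Gus:0, Jamal:0, Mona:13/2, Priya:3/2, Ximena:5.
Chen has the largest value, 8, making it the main broker — the node through which the most shortest paths run.

Chen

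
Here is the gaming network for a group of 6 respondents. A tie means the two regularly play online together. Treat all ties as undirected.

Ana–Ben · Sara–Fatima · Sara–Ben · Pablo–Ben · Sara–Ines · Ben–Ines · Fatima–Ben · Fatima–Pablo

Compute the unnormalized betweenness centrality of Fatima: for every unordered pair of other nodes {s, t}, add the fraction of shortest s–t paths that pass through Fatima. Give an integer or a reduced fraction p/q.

1/2

Pairs whose geodesics pass through Fatima — Sara–Pablo: 1/2.
All other pairs contribute 0.
Summing the contributions gives betweenness(Fatima) = 1/2.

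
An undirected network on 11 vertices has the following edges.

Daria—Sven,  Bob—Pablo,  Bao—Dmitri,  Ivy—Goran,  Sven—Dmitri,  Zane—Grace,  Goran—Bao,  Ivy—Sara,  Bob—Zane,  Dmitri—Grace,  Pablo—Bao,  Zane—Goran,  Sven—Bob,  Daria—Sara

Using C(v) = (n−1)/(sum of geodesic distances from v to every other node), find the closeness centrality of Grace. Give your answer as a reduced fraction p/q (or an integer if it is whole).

Distances from Grace: Bao:2, Bob:2, Daria:3, Dmitri:1, Goran:2, Ivy:3, Pablo:3, Sara:4, Sven:2, Zane:1. Sum = 23.
n = 11, so closeness = 10/23.

10/23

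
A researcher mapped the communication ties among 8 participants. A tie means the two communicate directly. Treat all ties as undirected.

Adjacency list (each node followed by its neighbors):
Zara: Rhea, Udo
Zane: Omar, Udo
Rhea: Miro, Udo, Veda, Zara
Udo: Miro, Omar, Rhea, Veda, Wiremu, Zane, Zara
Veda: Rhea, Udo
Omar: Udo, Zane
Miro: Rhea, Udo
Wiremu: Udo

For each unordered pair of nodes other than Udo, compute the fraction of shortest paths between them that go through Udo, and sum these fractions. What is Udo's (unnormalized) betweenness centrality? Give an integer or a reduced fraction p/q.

31/2

Pairs whose geodesics pass through Udo — Veda–Omar: 1; Veda–Miro: 1/2; Veda–Zane: 1; Veda–Wiremu: 1; Veda–Zara: 1/2; Omar–Rhea: 1; Omar–Miro: 1; Omar–Wiremu: 1; Omar–Zara: 1; Rhea–Zane: 1; Rhea–Wiremu: 1; Miro–Zane: 1; Miro–Wiremu: 1; Miro–Zara: 1/2 … (+3 more pairs).
All other pairs contribute 0.
Summing the contributions gives betweenness(Udo) = 31/2.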